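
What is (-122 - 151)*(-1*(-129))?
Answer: -35217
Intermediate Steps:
(-122 - 151)*(-1*(-129)) = -273*129 = -35217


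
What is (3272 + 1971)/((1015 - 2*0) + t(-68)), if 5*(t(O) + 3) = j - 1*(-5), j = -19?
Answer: 26215/5046 ≈ 5.1952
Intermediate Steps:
t(O) = -29/5 (t(O) = -3 + (-19 - 1*(-5))/5 = -3 + (-19 + 5)/5 = -3 + (⅕)*(-14) = -3 - 14/5 = -29/5)
(3272 + 1971)/((1015 - 2*0) + t(-68)) = (3272 + 1971)/((1015 - 2*0) - 29/5) = 5243/((1015 + 0) - 29/5) = 5243/(1015 - 29/5) = 5243/(5046/5) = 5243*(5/5046) = 26215/5046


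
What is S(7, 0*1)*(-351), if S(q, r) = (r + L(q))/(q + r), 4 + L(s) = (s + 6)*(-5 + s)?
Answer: -7722/7 ≈ -1103.1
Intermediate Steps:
L(s) = -4 + (-5 + s)*(6 + s) (L(s) = -4 + (s + 6)*(-5 + s) = -4 + (6 + s)*(-5 + s) = -4 + (-5 + s)*(6 + s))
S(q, r) = (-34 + q + r + q²)/(q + r) (S(q, r) = (r + (-34 + q + q²))/(q + r) = (-34 + q + r + q²)/(q + r))
S(7, 0*1)*(-351) = ((-34 + 7 + 0*1 + 7²)/(7 + 0*1))*(-351) = ((-34 + 7 + 0 + 49)/(7 + 0))*(-351) = (22/7)*(-351) = -7722/7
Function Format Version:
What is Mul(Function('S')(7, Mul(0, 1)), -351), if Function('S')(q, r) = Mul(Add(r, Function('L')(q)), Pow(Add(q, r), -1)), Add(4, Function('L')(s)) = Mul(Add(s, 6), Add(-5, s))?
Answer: Rational(-7722, 7) ≈ -1103.1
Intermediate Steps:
Function('L')(s) = Add(-4, Mul(Add(-5, s), Add(6, s))) (Function('L')(s) = Add(-4, Mul(Add(s, 6), Add(-5, s))) = Add(-4, Mul(Add(6, s), Add(-5, s))) = Add(-4, Mul(Add(-5, s), Add(6, s))))
Function('S')(q, r) = Mul(Pow(Add(q, r), -1), Add(-34, q, r, Pow(q, 2))) (Function('S')(q, r) = Mul(Add(r, Add(-34, q, Pow(q, 2))), Pow(Add(q, r), -1)) = Mul(Add(-34, q, r, Pow(q, 2)), Pow(Add(q, r), -1)) = Mul(Pow(Add(q, r), -1), Add(-34, q, r, Pow(q, 2))))
Mul(Function('S')(7, Mul(0, 1)), -351) = Mul(Mul(Pow(Add(7, Mul(0, 1)), -1), Add(-34, 7, Mul(0, 1), Pow(7, 2))), -351) = Mul(Mul(Pow(Add(7, 0), -1), Add(-34, 7, 0, 49)), -351) = Mul(Mul(Pow(7, -1), 22), -351) = Mul(Mul(Rational(1, 7), 22), -351) = Mul(Rational(22, 7), -351) = Rational(-7722, 7)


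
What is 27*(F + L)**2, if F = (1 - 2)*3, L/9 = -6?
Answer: 87723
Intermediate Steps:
L = -54 (L = 9*(-6) = -54)
F = -3 (F = -1*3 = -3)
27*(F + L)**2 = 27*(-3 - 54)**2 = 27*(-57)**2 = 27*3249 = 87723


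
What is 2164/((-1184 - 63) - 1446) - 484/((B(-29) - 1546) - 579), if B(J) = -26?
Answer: -3351352/5792643 ≈ -0.57855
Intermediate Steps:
2164/((-1184 - 63) - 1446) - 484/((B(-29) - 1546) - 579) = 2164/((-1184 - 63) - 1446) - 484/((-26 - 1546) - 579) = 2164/(-1247 - 1446) - 484/(-1572 - 579) = 2164/(-2693) - 484/(-2151) = 2164*(-1/2693) - 484*(-1/2151) = -2164/2693 + 484/2151 = -3351352/5792643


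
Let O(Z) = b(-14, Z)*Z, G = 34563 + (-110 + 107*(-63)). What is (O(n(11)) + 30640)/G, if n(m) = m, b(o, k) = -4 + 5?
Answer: 30651/27712 ≈ 1.1061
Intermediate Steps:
b(o, k) = 1
G = 27712 (G = 34563 + (-110 - 6741) = 34563 - 6851 = 27712)
O(Z) = Z (O(Z) = 1*Z = Z)
(O(n(11)) + 30640)/G = (11 + 30640)/27712 = 30651*(1/27712) = 30651/27712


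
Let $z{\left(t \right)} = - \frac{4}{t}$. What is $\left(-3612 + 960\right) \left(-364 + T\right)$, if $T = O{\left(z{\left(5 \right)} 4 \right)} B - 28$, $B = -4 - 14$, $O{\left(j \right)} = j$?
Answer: $\frac{4434144}{5} \approx 8.8683 \cdot 10^{5}$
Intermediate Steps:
$B = -18$ ($B = -4 - 14 = -18$)
$T = \frac{148}{5}$ ($T = - \frac{4}{5} \cdot 4 \left(-18\right) - 28 = \left(-4\right) \frac{1}{5} \cdot 4 \left(-18\right) - 28 = \left(- \frac{4}{5}\right) 4 \left(-18\right) - 28 = \left(- \frac{16}{5}\right) \left(-18\right) - 28 = \frac{288}{5} - 28 = \frac{148}{5} \approx 29.6$)
$\left(-3612 + 960\right) \left(-364 + T\right) = \left(-3612 + 960\right) \left(-364 + \frac{148}{5}\right) = \left(-2652\right) \left(- \frac{1672}{5}\right) = \frac{4434144}{5}$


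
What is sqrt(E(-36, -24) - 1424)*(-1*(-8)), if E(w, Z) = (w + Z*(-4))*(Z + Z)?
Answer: 32*I*sqrt(269) ≈ 524.84*I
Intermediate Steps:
E(w, Z) = 2*Z*(w - 4*Z) (E(w, Z) = (w - 4*Z)*(2*Z) = 2*Z*(w - 4*Z))
sqrt(E(-36, -24) - 1424)*(-1*(-8)) = sqrt(2*(-24)*(-36 - 4*(-24)) - 1424)*(-1*(-8)) = sqrt(2*(-24)*(-36 + 96) - 1424)*8 = sqrt(2*(-24)*60 - 1424)*8 = sqrt(-2880 - 1424)*8 = sqrt(-4304)*8 = (4*I*sqrt(269))*8 = 32*I*sqrt(269)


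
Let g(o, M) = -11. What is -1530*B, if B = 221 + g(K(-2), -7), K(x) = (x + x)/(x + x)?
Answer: -321300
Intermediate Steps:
K(x) = 1 (K(x) = (2*x)/((2*x)) = (2*x)*(1/(2*x)) = 1)
B = 210 (B = 221 - 11 = 210)
-1530*B = -1530*210 = -321300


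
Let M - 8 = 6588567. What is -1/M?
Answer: -1/6588575 ≈ -1.5178e-7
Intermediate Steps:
M = 6588575 (M = 8 + 6588567 = 6588575)
-1/M = -1/6588575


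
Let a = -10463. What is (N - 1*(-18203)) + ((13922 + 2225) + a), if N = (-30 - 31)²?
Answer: 27608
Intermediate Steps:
N = 3721 (N = (-61)² = 3721)
(N - 1*(-18203)) + ((13922 + 2225) + a) = (3721 - 1*(-18203)) + ((13922 + 2225) - 10463) = (3721 + 18203) + (16147 - 10463) = 21924 + 5684 = 27608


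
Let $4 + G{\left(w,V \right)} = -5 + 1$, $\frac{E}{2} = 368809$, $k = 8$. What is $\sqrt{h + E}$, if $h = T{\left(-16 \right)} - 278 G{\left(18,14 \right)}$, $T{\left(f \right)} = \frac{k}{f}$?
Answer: $\frac{\sqrt{2959366}}{2} \approx 860.14$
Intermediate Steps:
$E = 737618$ ($E = 2 \cdot 368809 = 737618$)
$G{\left(w,V \right)} = -8$ ($G{\left(w,V \right)} = -4 + \left(-5 + 1\right) = -4 - 4 = -8$)
$T{\left(f \right)} = \frac{8}{f}$
$h = \frac{4447}{2}$ ($h = \frac{8}{-16} - -2224 = 8 \left(- \frac{1}{16}\right) + 2224 = - \frac{1}{2} + 2224 = \frac{4447}{2} \approx 2223.5$)
$\sqrt{h + E} = \sqrt{\frac{4447}{2} + 737618} = \sqrt{\frac{1479683}{2}} = \frac{\sqrt{2959366}}{2}$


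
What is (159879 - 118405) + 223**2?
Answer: 91203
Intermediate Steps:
(159879 - 118405) + 223**2 = 41474 + 49729 = 91203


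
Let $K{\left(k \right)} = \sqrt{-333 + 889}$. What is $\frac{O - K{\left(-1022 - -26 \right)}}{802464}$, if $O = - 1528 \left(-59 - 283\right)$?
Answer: $\frac{10887}{16718} - \frac{\sqrt{139}}{401232} \approx 0.65119$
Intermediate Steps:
$K{\left(k \right)} = 2 \sqrt{139}$ ($K{\left(k \right)} = \sqrt{556} = 2 \sqrt{139}$)
$O = 522576$ ($O = \left(-1528\right) \left(-342\right) = 522576$)
$\frac{O - K{\left(-1022 - -26 \right)}}{802464} = \frac{522576 - 2 \sqrt{139}}{802464} = \left(522576 - 2 \sqrt{139}\right) \frac{1}{802464} = \frac{10887}{16718} - \frac{\sqrt{139}}{401232}$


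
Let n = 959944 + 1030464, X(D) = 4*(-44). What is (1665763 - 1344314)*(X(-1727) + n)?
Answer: 639758086168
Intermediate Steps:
X(D) = -176
n = 1990408
(1665763 - 1344314)*(X(-1727) + n) = (1665763 - 1344314)*(-176 + 1990408) = 321449*1990232 = 639758086168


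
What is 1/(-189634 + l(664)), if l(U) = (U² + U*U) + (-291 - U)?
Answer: 1/691203 ≈ 1.4468e-6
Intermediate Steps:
l(U) = -291 - U + 2*U² (l(U) = (U² + U²) + (-291 - U) = 2*U² + (-291 - U) = -291 - U + 2*U²)
1/(-189634 + l(664)) = 1/(-189634 + (-291 - 1*664 + 2*664²)) = 1/(-189634 + (-291 - 664 + 2*440896)) = 1/(-189634 + (-291 - 664 + 881792)) = 1/(-189634 + 880837) = 1/691203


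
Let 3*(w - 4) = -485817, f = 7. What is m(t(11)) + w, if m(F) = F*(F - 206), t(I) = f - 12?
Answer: -160880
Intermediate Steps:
w = -161935 (w = 4 + (1/3)*(-485817) = 4 - 161939 = -161935)
t(I) = -5 (t(I) = 7 - 12 = -5)
m(F) = F*(-206 + F)
m(t(11)) + w = -5*(-206 - 5) - 161935 = -5*(-211) - 161935 = 1055 - 161935 = -160880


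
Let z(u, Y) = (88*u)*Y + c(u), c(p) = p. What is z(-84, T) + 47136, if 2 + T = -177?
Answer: 1370220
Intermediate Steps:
T = -179 (T = -2 - 177 = -179)
z(u, Y) = u + 88*Y*u (z(u, Y) = (88*u)*Y + u = 88*Y*u + u = u + 88*Y*u)
z(-84, T) + 47136 = -84*(1 + 88*(-179)) + 47136 = -84*(1 - 15752) + 47136 = -84*(-15751) + 47136 = 1323084 + 47136 = 1370220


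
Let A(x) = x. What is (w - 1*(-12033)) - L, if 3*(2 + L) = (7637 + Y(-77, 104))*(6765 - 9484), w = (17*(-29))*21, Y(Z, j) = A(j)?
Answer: 21052825/3 ≈ 7.0176e+6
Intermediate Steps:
Y(Z, j) = j
w = -10353 (w = -493*21 = -10353)
L = -21047785/3 (L = -2 + ((7637 + 104)*(6765 - 9484))/3 = -2 + (7741*(-2719))/3 = -2 + (⅓)*(-21047779) = -2 - 21047779/3 = -21047785/3 ≈ -7.0159e+6)
(w - 1*(-12033)) - L = (-10353 - 1*(-12033)) - 1*(-21047785/3) = (-10353 + 12033) + 21047785/3 = 1680 + 21047785/3 = 21052825/3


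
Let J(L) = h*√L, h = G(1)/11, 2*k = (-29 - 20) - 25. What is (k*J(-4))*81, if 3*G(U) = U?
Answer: -1998*I/11 ≈ -181.64*I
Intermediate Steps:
G(U) = U/3
k = -37 (k = ((-29 - 20) - 25)/2 = (-49 - 25)/2 = (½)*(-74) = -37)
h = 1/33 (h = ((⅓)*1)/11 = (⅓)*(1/11) = 1/33 ≈ 0.030303)
J(L) = √L/33
(k*J(-4))*81 = -37*√(-4)/33*81 = -37*2*I/33*81 = -74*I/33*81 = -1998*I/11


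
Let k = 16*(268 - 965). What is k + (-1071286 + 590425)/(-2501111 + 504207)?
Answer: -22268992547/1996904 ≈ -11152.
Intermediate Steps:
k = -11152 (k = 16*(-697) = -11152)
k + (-1071286 + 590425)/(-2501111 + 504207) = -11152 + (-1071286 + 590425)/(-2501111 + 504207) = -11152 - 480861/(-1996904) = -11152 - 480861*(-1/1996904) = -11152 + 480861/1996904 = -22268992547/1996904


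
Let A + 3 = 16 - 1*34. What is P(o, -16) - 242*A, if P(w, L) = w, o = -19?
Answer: 5063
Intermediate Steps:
A = -21 (A = -3 + (16 - 1*34) = -3 + (16 - 34) = -3 - 18 = -21)
P(o, -16) - 242*A = -19 - 242*(-21) = -19 + 5082 = 5063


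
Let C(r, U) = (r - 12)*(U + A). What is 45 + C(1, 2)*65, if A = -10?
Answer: 5765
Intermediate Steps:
C(r, U) = (-12 + r)*(-10 + U) (C(r, U) = (r - 12)*(U - 10) = (-12 + r)*(-10 + U))
45 + C(1, 2)*65 = 45 + (120 - 12*2 - 10*1 + 2*1)*65 = 45 + (120 - 24 - 10 + 2)*65 = 45 + 88*65 = 45 + 5720 = 5765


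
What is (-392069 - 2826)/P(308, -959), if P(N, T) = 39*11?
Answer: -394895/429 ≈ -920.50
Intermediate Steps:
P(N, T) = 429
(-392069 - 2826)/P(308, -959) = (-392069 - 2826)/429 = -394895*1/429 = -394895/429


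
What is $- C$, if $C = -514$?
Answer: $514$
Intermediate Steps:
$- C = \left(-1\right) \left(-514\right) = 514$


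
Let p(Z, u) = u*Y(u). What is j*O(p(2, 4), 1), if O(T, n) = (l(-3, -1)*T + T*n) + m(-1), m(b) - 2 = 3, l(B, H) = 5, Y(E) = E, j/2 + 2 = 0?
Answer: -404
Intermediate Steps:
j = -4 (j = -4 + 2*0 = -4 + 0 = -4)
m(b) = 5 (m(b) = 2 + 3 = 5)
p(Z, u) = u² (p(Z, u) = u*u = u²)
O(T, n) = 5 + 5*T + T*n (O(T, n) = (5*T + T*n) + 5 = 5 + 5*T + T*n)
j*O(p(2, 4), 1) = -4*(5 + 5*4² + 4²*1) = -4*(5 + 5*16 + 16*1) = -4*(5 + 80 + 16) = -4*101 = -404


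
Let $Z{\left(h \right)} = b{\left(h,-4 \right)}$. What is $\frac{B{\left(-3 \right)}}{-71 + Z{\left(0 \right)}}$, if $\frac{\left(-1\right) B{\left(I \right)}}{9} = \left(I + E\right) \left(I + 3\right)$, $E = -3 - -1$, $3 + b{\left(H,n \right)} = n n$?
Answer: $0$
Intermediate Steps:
$b{\left(H,n \right)} = -3 + n^{2}$ ($b{\left(H,n \right)} = -3 + n n = -3 + n^{2}$)
$Z{\left(h \right)} = 13$ ($Z{\left(h \right)} = -3 + \left(-4\right)^{2} = -3 + 16 = 13$)
$E = -2$ ($E = -3 + 1 = -2$)
$B{\left(I \right)} = - 9 \left(-2 + I\right) \left(3 + I\right)$ ($B{\left(I \right)} = - 9 \left(I - 2\right) \left(I + 3\right) = - 9 \left(-2 + I\right) \left(3 + I\right)$)
$\frac{B{\left(-3 \right)}}{-71 + Z{\left(0 \right)}} = \frac{54 - -27 - 9 \left(-3\right)^{2}}{-71 + 13} = \frac{54 + 27 - 81}{-58} = \left(54 + 27 - 81\right) \left(- \frac{1}{58}\right) = 0 \left(- \frac{1}{58}\right) = 0$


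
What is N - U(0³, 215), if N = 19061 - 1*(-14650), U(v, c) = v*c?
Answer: 33711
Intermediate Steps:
U(v, c) = c*v
N = 33711 (N = 19061 + 14650 = 33711)
N - U(0³, 215) = 33711 - 215*0³ = 33711 - 215*0 = 33711 - 1*0 = 33711 + 0 = 33711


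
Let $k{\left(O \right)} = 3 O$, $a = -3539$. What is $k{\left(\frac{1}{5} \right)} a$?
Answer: $- \frac{10617}{5} \approx -2123.4$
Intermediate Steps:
$k{\left(\frac{1}{5} \right)} a = \frac{3}{5} \left(-3539\right) = - \frac{10617}{5}$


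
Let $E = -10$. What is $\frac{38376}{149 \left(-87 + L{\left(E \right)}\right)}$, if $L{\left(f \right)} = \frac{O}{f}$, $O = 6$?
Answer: $- \frac{31980}{10877} \approx -2.9401$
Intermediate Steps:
$L{\left(f \right)} = \frac{6}{f}$
$\frac{38376}{149 \left(-87 + L{\left(E \right)}\right)} = \frac{38376}{149 \left(-87 + \frac{6}{-10}\right)} = \frac{38376}{149 \left(-87 + 6 \left(- \frac{1}{10}\right)\right)} = \frac{38376}{149 \left(-87 - \frac{3}{5}\right)} = \frac{38376}{149 \left(- \frac{438}{5}\right)} = \frac{38376}{- \frac{65262}{5}} = 38376 \left(- \frac{5}{65262}\right) = - \frac{31980}{10877}$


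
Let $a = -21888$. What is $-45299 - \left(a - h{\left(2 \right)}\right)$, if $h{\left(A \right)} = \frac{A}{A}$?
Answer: $-23410$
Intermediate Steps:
$h{\left(A \right)} = 1$
$-45299 - \left(a - h{\left(2 \right)}\right) = -45299 - \left(-21888 - 1\right) = -45299 - -21889 = -45299 + 21889 = -23410$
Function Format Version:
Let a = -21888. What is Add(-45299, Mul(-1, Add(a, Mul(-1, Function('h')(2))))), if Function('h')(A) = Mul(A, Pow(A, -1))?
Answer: -23410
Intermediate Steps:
Function('h')(A) = 1
Add(-45299, Mul(-1, Add(a, Mul(-1, Function('h')(2))))) = Add(-45299, Mul(-1, Add(-21888, Mul(-1, 1)))) = Add(-45299, Mul(-1, Add(-21888, -1))) = Add(-45299, Mul(-1, -21889)) = Add(-45299, 21889) = -23410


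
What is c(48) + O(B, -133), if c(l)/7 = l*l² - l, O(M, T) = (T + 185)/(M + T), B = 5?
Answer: 24761843/32 ≈ 7.7381e+5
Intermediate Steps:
O(M, T) = (185 + T)/(M + T)
c(l) = -7*l + 7*l³ (c(l) = 7*(l*l² - l) = 7*(l³ - l) = -7*l + 7*l³)
c(48) + O(B, -133) = 7*48*(-1 + 48²) + (185 - 133)/(5 - 133) = 7*48*(-1 + 2304) + 52/(-128) = 7*48*2303 - 1/128*52 = 773808 - 13/32 = 24761843/32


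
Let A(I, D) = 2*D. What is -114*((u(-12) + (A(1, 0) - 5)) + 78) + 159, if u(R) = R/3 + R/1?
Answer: -6339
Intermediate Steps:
u(R) = 4*R/3 (u(R) = R*(1/3) + R*1 = R/3 + R = 4*R/3)
-114*((u(-12) + (A(1, 0) - 5)) + 78) + 159 = -114*(((4/3)*(-12) + (2*0 - 5)) + 78) + 159 = -114*((-16 + (0 - 5)) + 78) + 159 = -114*((-16 - 5) + 78) + 159 = -114*(-21 + 78) + 159 = -114*57 + 159 = -6498 + 159 = -6339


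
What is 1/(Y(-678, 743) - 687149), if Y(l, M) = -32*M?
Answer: -1/710925 ≈ -1.4066e-6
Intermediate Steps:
1/(Y(-678, 743) - 687149) = 1/(-32*743 - 687149) = 1/(-23776 - 687149) = 1/(-710925) = -1/710925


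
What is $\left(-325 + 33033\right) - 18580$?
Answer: $14128$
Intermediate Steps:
$\left(-325 + 33033\right) - 18580 = 32708 - 18580 = 14128$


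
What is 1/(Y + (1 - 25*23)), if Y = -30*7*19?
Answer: -1/4564 ≈ -0.00021911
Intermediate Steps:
Y = -3990 (Y = -210*19 = -3990)
1/(Y + (1 - 25*23)) = 1/(-3990 + (1 - 25*23)) = 1/(-3990 + (1 - 575)) = 1/(-3990 - 574) = 1/(-4564) = -1/4564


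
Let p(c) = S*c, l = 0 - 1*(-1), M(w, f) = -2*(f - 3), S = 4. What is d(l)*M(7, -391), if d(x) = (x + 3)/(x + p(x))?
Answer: 3152/5 ≈ 630.40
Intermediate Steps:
M(w, f) = 6 - 2*f (M(w, f) = -2*(-3 + f) = 6 - 2*f)
l = 1 (l = 0 + 1 = 1)
p(c) = 4*c
d(x) = (3 + x)/(5*x) (d(x) = (x + 3)/(x + 4*x) = (3 + x)/((5*x)) = (3 + x)*(1/(5*x)) = (3 + x)/(5*x))
d(l)*M(7, -391) = ((⅕)*(3 + 1)/1)*(6 - 2*(-391)) = ((⅕)*1*4)*(6 + 782) = (⅘)*788 = 3152/5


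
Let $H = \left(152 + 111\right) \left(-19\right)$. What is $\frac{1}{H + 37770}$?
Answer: $\frac{1}{32773} \approx 3.0513 \cdot 10^{-5}$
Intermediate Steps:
$H = -4997$ ($H = 263 \left(-19\right) = -4997$)
$\frac{1}{H + 37770} = \frac{1}{-4997 + 37770} = \frac{1}{32773}$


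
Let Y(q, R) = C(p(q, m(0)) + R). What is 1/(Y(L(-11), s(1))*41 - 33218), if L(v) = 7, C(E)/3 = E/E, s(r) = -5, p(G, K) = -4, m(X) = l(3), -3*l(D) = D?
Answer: -1/33095 ≈ -3.0216e-5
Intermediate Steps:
l(D) = -D/3
m(X) = -1 (m(X) = -⅓*3 = -1)
C(E) = 3 (C(E) = 3*(E/E) = 3*1 = 3)
Y(q, R) = 3
1/(Y(L(-11), s(1))*41 - 33218) = 1/(3*41 - 33218) = 1/(123 - 33218) = 1/(-33095) = -1/33095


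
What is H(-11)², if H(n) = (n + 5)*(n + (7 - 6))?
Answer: 3600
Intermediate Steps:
H(n) = (1 + n)*(5 + n) (H(n) = (5 + n)*(n + 1) = (5 + n)*(1 + n) = (1 + n)*(5 + n))
H(-11)² = (5 + (-11)² + 6*(-11))² = (5 + 121 - 66)² = 60² = 3600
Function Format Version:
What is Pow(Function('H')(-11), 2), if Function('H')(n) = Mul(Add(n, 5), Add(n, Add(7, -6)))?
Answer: 3600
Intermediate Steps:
Function('H')(n) = Mul(Add(1, n), Add(5, n)) (Function('H')(n) = Mul(Add(5, n), Add(n, 1)) = Mul(Add(5, n), Add(1, n)) = Mul(Add(1, n), Add(5, n)))
Pow(Function('H')(-11), 2) = Pow(Add(5, Pow(-11, 2), Mul(6, -11)), 2) = Pow(Add(5, 121, -66), 2) = Pow(60, 2) = 3600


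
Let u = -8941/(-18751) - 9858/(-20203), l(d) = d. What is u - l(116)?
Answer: -43578386167/378826453 ≈ -115.04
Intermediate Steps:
u = 365482381/378826453 (u = -8941*(-1/18751) - 9858*(-1/20203) = 8941/18751 + 9858/20203 = 365482381/378826453 ≈ 0.96478)
u - l(116) = 365482381/378826453 - 1*116 = 365482381/378826453 - 116 = -43578386167/378826453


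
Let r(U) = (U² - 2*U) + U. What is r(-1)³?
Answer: 8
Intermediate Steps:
r(U) = U² - U
r(-1)³ = (-(-1 - 1))³ = (-1*(-2))³ = 2³ = 8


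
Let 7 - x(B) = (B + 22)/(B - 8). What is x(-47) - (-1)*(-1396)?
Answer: -15284/11 ≈ -1389.5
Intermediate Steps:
x(B) = 7 - (22 + B)/(-8 + B) (x(B) = 7 - (B + 22)/(B - 8) = 7 - (22 + B)/(-8 + B))
x(-47) - (-1)*(-1396) = 6*(-13 - 47)/(-8 - 47) - (-1)*(-1396) = 6*(-60)/(-55) - 1*1396 = 6*(-1/55)*(-60) - 1396 = 72/11 - 1396 = -15284/11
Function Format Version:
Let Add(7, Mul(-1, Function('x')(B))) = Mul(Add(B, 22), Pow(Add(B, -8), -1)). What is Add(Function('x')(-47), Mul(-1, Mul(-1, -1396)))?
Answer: Rational(-15284, 11) ≈ -1389.5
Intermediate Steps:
Function('x')(B) = Add(7, Mul(-1, Pow(Add(-8, B), -1), Add(22, B))) (Function('x')(B) = Add(7, Mul(-1, Mul(Add(B, 22), Pow(Add(B, -8), -1)))) = Add(7, Mul(-1, Mul(Add(22, B), Pow(Add(-8, B), -1)))) = Add(7, Mul(-1, Mul(Pow(Add(-8, B), -1), Add(22, B)))) = Add(7, Mul(-1, Pow(Add(-8, B), -1), Add(22, B))))
Add(Function('x')(-47), Mul(-1, Mul(-1, -1396))) = Add(Mul(6, Pow(Add(-8, -47), -1), Add(-13, -47)), Mul(-1, Mul(-1, -1396))) = Add(Mul(6, Pow(-55, -1), -60), Mul(-1, 1396)) = Add(Mul(6, Rational(-1, 55), -60), -1396) = Add(Rational(72, 11), -1396) = Rational(-15284, 11)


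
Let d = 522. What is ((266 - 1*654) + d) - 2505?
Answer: -2371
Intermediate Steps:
((266 - 1*654) + d) - 2505 = ((266 - 1*654) + 522) - 2505 = ((266 - 654) + 522) - 2505 = (-388 + 522) - 2505 = 134 - 2505 = -2371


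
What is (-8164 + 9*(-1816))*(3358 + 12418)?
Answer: -386638208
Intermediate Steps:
(-8164 + 9*(-1816))*(3358 + 12418) = (-8164 - 16344)*15776 = -24508*15776 = -386638208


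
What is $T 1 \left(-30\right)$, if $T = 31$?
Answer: $-930$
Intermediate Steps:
$T 1 \left(-30\right) = 31 \cdot 1 \left(-30\right) = 31 \left(-30\right) = -930$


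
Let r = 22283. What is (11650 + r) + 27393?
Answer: 61326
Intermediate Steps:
(11650 + r) + 27393 = (11650 + 22283) + 27393 = 33933 + 27393 = 61326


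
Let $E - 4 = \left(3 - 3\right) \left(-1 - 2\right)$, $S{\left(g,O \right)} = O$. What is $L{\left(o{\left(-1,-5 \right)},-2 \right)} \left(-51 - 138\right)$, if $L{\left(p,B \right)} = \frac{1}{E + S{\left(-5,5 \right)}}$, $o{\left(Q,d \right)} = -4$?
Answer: $-21$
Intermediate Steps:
$E = 4$ ($E = 4 + \left(3 - 3\right) \left(-1 - 2\right) = 4 + 0 \left(-3\right) = 4 + 0 = 4$)
$L{\left(p,B \right)} = \frac{1}{9}$ ($L{\left(p,B \right)} = \frac{1}{4 + 5} = \frac{1}{9}$)
$L{\left(o{\left(-1,-5 \right)},-2 \right)} \left(-51 - 138\right) = \frac{-51 - 138}{9} = \frac{1}{9} \left(-189\right) = -21$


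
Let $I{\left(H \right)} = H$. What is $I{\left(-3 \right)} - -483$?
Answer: $480$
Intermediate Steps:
$I{\left(-3 \right)} - -483 = -3 - -483 = -3 + 483 = 480$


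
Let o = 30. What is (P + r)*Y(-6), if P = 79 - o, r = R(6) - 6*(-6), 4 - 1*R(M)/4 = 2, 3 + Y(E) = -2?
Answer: -465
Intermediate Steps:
Y(E) = -5 (Y(E) = -3 - 2 = -5)
R(M) = 8 (R(M) = 16 - 4*2 = 16 - 8 = 8)
r = 44 (r = 8 - 6*(-6) = 8 + 36 = 44)
P = 49 (P = 79 - 1*30 = 79 - 30 = 49)
(P + r)*Y(-6) = (49 + 44)*(-5) = 93*(-5) = -465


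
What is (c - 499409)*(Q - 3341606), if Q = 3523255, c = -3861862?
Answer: -792220515879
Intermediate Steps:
(c - 499409)*(Q - 3341606) = (-3861862 - 499409)*(3523255 - 3341606) = -4361271*181649 = -792220515879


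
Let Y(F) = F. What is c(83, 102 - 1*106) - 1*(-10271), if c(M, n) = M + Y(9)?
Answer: 10363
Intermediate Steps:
c(M, n) = 9 + M (c(M, n) = M + 9 = 9 + M)
c(83, 102 - 1*106) - 1*(-10271) = (9 + 83) - 1*(-10271) = 92 + 10271 = 10363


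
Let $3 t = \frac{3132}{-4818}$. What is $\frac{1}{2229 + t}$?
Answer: $\frac{803}{1789713} \approx 0.00044868$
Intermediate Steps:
$t = - \frac{174}{803}$ ($t = \frac{3132 \frac{1}{-4818}}{3} = \frac{3132 \left(- \frac{1}{4818}\right)}{3} = \frac{1}{3} \left(- \frac{522}{803}\right) = - \frac{174}{803} \approx -0.21669$)
$\frac{1}{2229 + t} = \frac{1}{2229 - \frac{174}{803}} = \frac{1}{\frac{1789713}{803}} = \frac{803}{1789713}$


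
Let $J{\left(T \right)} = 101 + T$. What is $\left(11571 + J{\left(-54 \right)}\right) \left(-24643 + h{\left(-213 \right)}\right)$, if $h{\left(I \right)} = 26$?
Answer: $-286000306$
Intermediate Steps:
$\left(11571 + J{\left(-54 \right)}\right) \left(-24643 + h{\left(-213 \right)}\right) = \left(11571 + \left(101 - 54\right)\right) \left(-24643 + 26\right) = \left(11571 + 47\right) \left(-24617\right) = 11618 \left(-24617\right) = -286000306$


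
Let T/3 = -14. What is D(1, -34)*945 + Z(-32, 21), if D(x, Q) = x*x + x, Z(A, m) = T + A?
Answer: 1816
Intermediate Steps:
T = -42 (T = 3*(-14) = -42)
Z(A, m) = -42 + A
D(x, Q) = x + x² (D(x, Q) = x² + x = x + x²)
D(1, -34)*945 + Z(-32, 21) = (1*(1 + 1))*945 + (-42 - 32) = (1*2)*945 - 74 = 2*945 - 74 = 1890 - 74 = 1816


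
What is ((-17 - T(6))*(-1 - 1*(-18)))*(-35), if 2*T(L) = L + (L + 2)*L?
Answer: 26180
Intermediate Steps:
T(L) = L/2 + L*(2 + L)/2 (T(L) = (L + (L + 2)*L)/2 = (L + (2 + L)*L)/2 = (L + L*(2 + L))/2 = L/2 + L*(2 + L)/2)
((-17 - T(6))*(-1 - 1*(-18)))*(-35) = ((-17 - 6*(3 + 6)/2)*(-1 - 1*(-18)))*(-35) = ((-17 - 6*9/2)*(-1 + 18))*(-35) = ((-17 - 1*27)*17)*(-35) = ((-17 - 27)*17)*(-35) = -44*17*(-35) = -748*(-35) = 26180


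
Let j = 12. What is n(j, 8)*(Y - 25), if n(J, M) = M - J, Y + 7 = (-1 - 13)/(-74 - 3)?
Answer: 1400/11 ≈ 127.27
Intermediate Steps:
Y = -75/11 (Y = -7 + (-1 - 13)/(-74 - 3) = -7 - 14/(-77) = -7 - 14*(-1/77) = -7 + 2/11 = -75/11 ≈ -6.8182)
n(j, 8)*(Y - 25) = (8 - 1*12)*(-75/11 - 25) = (8 - 12)*(-350/11) = -4*(-350/11) = 1400/11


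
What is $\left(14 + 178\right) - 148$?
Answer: $44$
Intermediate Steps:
$\left(14 + 178\right) - 148 = 192 - 148 = 44$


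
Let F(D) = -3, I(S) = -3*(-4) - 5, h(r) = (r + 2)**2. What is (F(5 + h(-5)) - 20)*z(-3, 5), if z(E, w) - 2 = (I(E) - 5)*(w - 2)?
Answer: -184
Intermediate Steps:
h(r) = (2 + r)**2
I(S) = 7 (I(S) = 12 - 5 = 7)
z(E, w) = -2 + 2*w (z(E, w) = 2 + (7 - 5)*(w - 2) = 2 + 2*(-2 + w) = 2 + (-4 + 2*w) = -2 + 2*w)
(F(5 + h(-5)) - 20)*z(-3, 5) = (-3 - 20)*(-2 + 2*5) = -23*(-2 + 10) = -23*8 = -184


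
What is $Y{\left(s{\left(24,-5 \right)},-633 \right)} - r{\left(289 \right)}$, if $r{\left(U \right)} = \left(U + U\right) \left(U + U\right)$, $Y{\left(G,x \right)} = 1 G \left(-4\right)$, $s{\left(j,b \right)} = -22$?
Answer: $-333996$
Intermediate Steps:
$Y{\left(G,x \right)} = - 4 G$ ($Y{\left(G,x \right)} = G \left(-4\right) = - 4 G$)
$r{\left(U \right)} = 4 U^{2}$ ($r{\left(U \right)} = 2 U 2 U = 4 U^{2}$)
$Y{\left(s{\left(24,-5 \right)},-633 \right)} - r{\left(289 \right)} = \left(-4\right) \left(-22\right) - 4 \cdot 289^{2} = 88 - 4 \cdot 83521 = 88 - 334084 = -333996$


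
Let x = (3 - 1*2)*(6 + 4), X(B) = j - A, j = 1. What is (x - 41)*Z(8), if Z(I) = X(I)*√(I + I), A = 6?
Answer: 620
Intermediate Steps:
X(B) = -5 (X(B) = 1 - 1*6 = 1 - 6 = -5)
x = 10 (x = (3 - 2)*10 = 1*10 = 10)
Z(I) = -5*√2*√I (Z(I) = -5*√(I + I) = -5*√2*√I)
(x - 41)*Z(8) = (10 - 41)*(-5*√2*√8) = -(-155)*√2*2*√2 = -31*(-20) = 620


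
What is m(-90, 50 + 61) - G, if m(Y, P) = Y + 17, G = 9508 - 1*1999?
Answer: -7582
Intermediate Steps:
G = 7509 (G = 9508 - 1999 = 7509)
m(Y, P) = 17 + Y
m(-90, 50 + 61) - G = (17 - 90) - 1*7509 = -73 - 7509 = -7582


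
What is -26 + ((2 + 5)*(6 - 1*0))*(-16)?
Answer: -698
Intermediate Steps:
-26 + ((2 + 5)*(6 - 1*0))*(-16) = -26 + (7*(6 + 0))*(-16) = -26 + (7*6)*(-16) = -26 + 42*(-16) = -26 - 672 = -698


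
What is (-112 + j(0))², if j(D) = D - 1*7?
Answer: 14161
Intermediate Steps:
j(D) = -7 + D (j(D) = D - 7 = -7 + D)
(-112 + j(0))² = (-112 + (-7 + 0))² = (-112 - 7)² = (-119)² = 14161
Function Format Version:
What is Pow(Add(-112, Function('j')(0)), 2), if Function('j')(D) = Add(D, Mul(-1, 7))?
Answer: 14161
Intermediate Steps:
Function('j')(D) = Add(-7, D) (Function('j')(D) = Add(D, -7) = Add(-7, D))
Pow(Add(-112, Function('j')(0)), 2) = Pow(Add(-112, Add(-7, 0)), 2) = Pow(Add(-112, -7), 2) = Pow(-119, 2) = 14161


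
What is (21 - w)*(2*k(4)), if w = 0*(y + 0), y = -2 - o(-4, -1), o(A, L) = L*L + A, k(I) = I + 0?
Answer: 168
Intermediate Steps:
k(I) = I
o(A, L) = A + L**2 (o(A, L) = L**2 + A = A + L**2)
y = 1 (y = -2 - (-4 + (-1)**2) = -2 - (-4 + 1) = -2 - 1*(-3) = -2 + 3 = 1)
w = 0 (w = 0*(1 + 0) = 0*1 = 0)
(21 - w)*(2*k(4)) = (21 - 1*0)*(2*4) = (21 + 0)*8 = 21*8 = 168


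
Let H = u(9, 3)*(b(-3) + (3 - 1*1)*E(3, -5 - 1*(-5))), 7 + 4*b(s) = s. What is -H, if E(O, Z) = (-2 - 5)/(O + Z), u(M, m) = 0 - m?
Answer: -43/2 ≈ -21.500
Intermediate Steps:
b(s) = -7/4 + s/4
u(M, m) = -m
E(O, Z) = -7/(O + Z)
H = 43/2 (H = (-1*3)*((-7/4 + (1/4)*(-3)) + (3 - 1*1)*(-7/(3 + (-5 - 1*(-5))))) = -3*((-7/4 - 3/4) + (3 - 1)*(-7/(3 + (-5 + 5)))) = -3*(-5/2 + 2*(-7/(3 + 0))) = -3*(-5/2 + 2*(-7/3)) = -3*(-5/2 - 14/3) = -3*(-43/6) = 43/2 ≈ 21.500)
-H = -1*43/2 = -43/2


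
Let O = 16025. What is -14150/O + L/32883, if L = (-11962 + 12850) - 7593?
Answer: -7636561/7026001 ≈ -1.0869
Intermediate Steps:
L = -6705 (L = 888 - 7593 = -6705)
-14150/O + L/32883 = -14150/16025 - 6705/32883 = -14150*1/16025 - 6705*1/32883 = -566/641 - 2235/10961 = -7636561/7026001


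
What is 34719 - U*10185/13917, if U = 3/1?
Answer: 161051256/4639 ≈ 34717.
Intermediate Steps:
U = 3 (U = 3*1 = 3)
34719 - U*10185/13917 = 34719 - 3*10185/13917 = 34719 - 30555/13917 = 34719 - 1*10185/4639 = 34719 - 10185/4639 = 161051256/4639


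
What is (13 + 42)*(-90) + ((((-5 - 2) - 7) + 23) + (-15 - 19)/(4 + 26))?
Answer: -74132/15 ≈ -4942.1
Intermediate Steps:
(13 + 42)*(-90) + ((((-5 - 2) - 7) + 23) + (-15 - 19)/(4 + 26)) = 55*(-90) + (((-7 - 7) + 23) - 34/30) = -4950 + ((-14 + 23) - 34*1/30) = -4950 + (9 - 17/15) = -4950 + 118/15 = -74132/15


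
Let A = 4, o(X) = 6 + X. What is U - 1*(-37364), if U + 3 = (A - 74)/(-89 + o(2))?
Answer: 3026311/81 ≈ 37362.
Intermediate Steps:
U = -173/81 (U = -3 + (4 - 74)/(-89 + (6 + 2)) = -3 - 70/(-89 + 8) = -3 - 70/(-81) = -3 - 1/81*(-70) = -3 + 70/81 = -173/81 ≈ -2.1358)
U - 1*(-37364) = -173/81 - 1*(-37364) = -173/81 + 37364 = 3026311/81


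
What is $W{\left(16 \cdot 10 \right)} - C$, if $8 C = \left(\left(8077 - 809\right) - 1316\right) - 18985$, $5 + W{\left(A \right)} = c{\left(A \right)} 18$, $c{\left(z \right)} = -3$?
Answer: $\frac{12561}{8} \approx 1570.1$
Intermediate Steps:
$W{\left(A \right)} = -59$ ($W{\left(A \right)} = -5 - 54 = -59$)
$C = - \frac{13033}{8}$ ($C = \frac{\left(\left(8077 - 809\right) - 1316\right) - 18985}{8} = \frac{\left(7268 - 1316\right) - 18985}{8} = \frac{5952 - 18985}{8} = \frac{1}{8} \left(-13033\right) = - \frac{13033}{8} \approx -1629.1$)
$W{\left(16 \cdot 10 \right)} - C = -59 - - \frac{13033}{8} = -59 + \frac{13033}{8} = \frac{12561}{8}$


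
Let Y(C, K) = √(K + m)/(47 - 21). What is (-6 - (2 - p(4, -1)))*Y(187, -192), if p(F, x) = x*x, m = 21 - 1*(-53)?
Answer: -7*I*√118/26 ≈ -2.9246*I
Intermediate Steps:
m = 74 (m = 21 + 53 = 74)
p(F, x) = x²
Y(C, K) = √(74 + K)/26 (Y(C, K) = √(K + 74)/(47 - 21) = √(74 + K)/26)
(-6 - (2 - p(4, -1)))*Y(187, -192) = (-6 - (2 - 1*(-1)²))*(√(74 - 192)/26) = (-6 - (2 - 1*1))*(√(-118)/26) = (-6 - (2 - 1))*((I*√118)/26) = (-6 - 1*1)*(I*√118/26) = (-6 - 1)*(I*√118/26) = -7*I*√118/26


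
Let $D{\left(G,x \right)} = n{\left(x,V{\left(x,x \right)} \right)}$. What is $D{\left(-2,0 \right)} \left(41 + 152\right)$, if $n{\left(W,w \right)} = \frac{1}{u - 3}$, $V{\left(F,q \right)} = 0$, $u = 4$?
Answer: $193$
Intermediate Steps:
$n{\left(W,w \right)} = 1$ ($n{\left(W,w \right)} = \frac{1}{4 - 3} = 1^{-1} = 1$)
$D{\left(G,x \right)} = 1$
$D{\left(-2,0 \right)} \left(41 + 152\right) = 1 \left(41 + 152\right) = 1 \cdot 193 = 193$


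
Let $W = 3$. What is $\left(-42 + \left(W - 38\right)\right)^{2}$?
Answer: $5929$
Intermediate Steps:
$\left(-42 + \left(W - 38\right)\right)^{2} = \left(-42 + \left(3 - 38\right)\right)^{2} = \left(-42 - 35\right)^{2} = \left(-77\right)^{2} = 5929$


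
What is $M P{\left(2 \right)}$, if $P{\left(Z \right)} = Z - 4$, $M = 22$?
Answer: $-44$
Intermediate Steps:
$P{\left(Z \right)} = -4 + Z$ ($P{\left(Z \right)} = Z - 4 = -4 + Z$)
$M P{\left(2 \right)} = 22 \left(-4 + 2\right) = 22 \left(-2\right) = -44$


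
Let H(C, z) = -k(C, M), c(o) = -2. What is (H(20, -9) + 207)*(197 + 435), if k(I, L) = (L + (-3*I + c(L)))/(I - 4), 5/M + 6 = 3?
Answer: 800033/6 ≈ 1.3334e+5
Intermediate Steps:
M = -5/3 (M = 5/(-6 + 3) = 5/(-3) = 5*(-1/3) = -5/3 ≈ -1.6667)
k(I, L) = (-2 + L - 3*I)/(-4 + I) (k(I, L) = (L + (-3*I - 2))/(I - 4) = (L + (-2 - 3*I))/(-4 + I) = (-2 + L - 3*I)/(-4 + I))
H(C, z) = -(-11/3 - 3*C)/(-4 + C) (H(C, z) = -(-2 - 5/3 - 3*C)/(-4 + C) = -(-11/3 - 3*C)/(-4 + C))
(H(20, -9) + 207)*(197 + 435) = ((11 + 9*20)/(3*(-4 + 20)) + 207)*(197 + 435) = ((1/3)*(11 + 180)/16 + 207)*632 = ((1/3)*(1/16)*191 + 207)*632 = (191/48 + 207)*632 = (10127/48)*632 = 800033/6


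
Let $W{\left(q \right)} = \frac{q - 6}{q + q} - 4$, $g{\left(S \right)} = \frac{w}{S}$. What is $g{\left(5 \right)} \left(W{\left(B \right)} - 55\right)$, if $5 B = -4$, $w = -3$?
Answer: $\frac{657}{20} \approx 32.85$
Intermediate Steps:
$g{\left(S \right)} = - \frac{3}{S}$
$B = - \frac{4}{5}$ ($B = \frac{1}{5} \left(-4\right) = - \frac{4}{5} \approx -0.8$)
$W{\left(q \right)} = -4 + \frac{-6 + q}{2 q}$ ($W{\left(q \right)} = \frac{-6 + q}{2 q} - 4 = -4 + \frac{-6 + q}{2 q}$)
$g{\left(5 \right)} \left(W{\left(B \right)} - 55\right) = - \frac{3}{5} \left(\left(- \frac{7}{2} - \frac{3}{- \frac{4}{5}}\right) - 55\right) = \left(-3\right) \frac{1}{5} \left(\left(- \frac{7}{2} - - \frac{15}{4}\right) - 55\right) = - \frac{3 \left(\left(- \frac{7}{2} + \frac{15}{4}\right) - 55\right)}{5} = - \frac{3 \left(\frac{1}{4} - 55\right)}{5} = \left(- \frac{3}{5}\right) \left(- \frac{219}{4}\right) = \frac{657}{20}$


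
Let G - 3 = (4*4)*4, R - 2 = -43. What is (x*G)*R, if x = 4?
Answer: -10988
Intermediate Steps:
R = -41 (R = 2 - 43 = -41)
G = 67 (G = 3 + (4*4)*4 = 3 + 16*4 = 3 + 64 = 67)
(x*G)*R = (4*67)*(-41) = 268*(-41) = -10988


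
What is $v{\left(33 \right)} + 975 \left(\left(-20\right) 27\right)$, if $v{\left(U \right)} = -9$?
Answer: $-526509$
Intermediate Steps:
$v{\left(33 \right)} + 975 \left(\left(-20\right) 27\right) = -9 + 975 \left(\left(-20\right) 27\right) = -9 + 975 \left(-540\right) = -9 - 526500 = -526509$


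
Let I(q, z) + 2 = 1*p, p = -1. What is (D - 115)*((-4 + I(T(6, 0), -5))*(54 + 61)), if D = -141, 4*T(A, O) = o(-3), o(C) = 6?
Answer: 206080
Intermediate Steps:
T(A, O) = 3/2 (T(A, O) = (¼)*6 = 3/2)
I(q, z) = -3 (I(q, z) = -2 + 1*(-1) = -2 - 1 = -3)
(D - 115)*((-4 + I(T(6, 0), -5))*(54 + 61)) = (-141 - 115)*((-4 - 3)*(54 + 61)) = -(-1792)*115 = -256*(-805) = 206080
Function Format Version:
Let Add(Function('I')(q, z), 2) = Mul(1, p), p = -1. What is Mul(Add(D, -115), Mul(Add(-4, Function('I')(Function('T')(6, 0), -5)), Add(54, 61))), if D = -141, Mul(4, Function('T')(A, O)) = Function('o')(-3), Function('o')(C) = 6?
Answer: 206080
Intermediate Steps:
Function('T')(A, O) = Rational(3, 2) (Function('T')(A, O) = Mul(Rational(1, 4), 6) = Rational(3, 2))
Function('I')(q, z) = -3 (Function('I')(q, z) = Add(-2, Mul(1, -1)) = Add(-2, -1) = -3)
Mul(Add(D, -115), Mul(Add(-4, Function('I')(Function('T')(6, 0), -5)), Add(54, 61))) = Mul(Add(-141, -115), Mul(Add(-4, -3), Add(54, 61))) = Mul(-256, Mul(-7, 115)) = Mul(-256, -805) = 206080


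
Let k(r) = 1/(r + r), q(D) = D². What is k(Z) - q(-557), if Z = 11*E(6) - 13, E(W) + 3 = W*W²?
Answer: -1445760339/4660 ≈ -3.1025e+5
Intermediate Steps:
E(W) = -3 + W³ (E(W) = -3 + W*W² = -3 + W³)
Z = 2330 (Z = 11*(-3 + 6³) - 13 = 11*(-3 + 216) - 13 = 11*213 - 13 = 2343 - 13 = 2330)
k(r) = 1/(2*r)
k(Z) - q(-557) = (½)/2330 - 1*(-557)² = (½)*(1/2330) - 1*310249 = 1/4660 - 310249 = -1445760339/4660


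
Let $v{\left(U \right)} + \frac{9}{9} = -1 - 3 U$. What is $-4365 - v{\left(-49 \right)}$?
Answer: $-4510$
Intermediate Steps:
$v{\left(U \right)} = -2 - 3 U$ ($v{\left(U \right)} = -1 - \left(1 + 3 U\right) = -2 - 3 U$)
$-4365 - v{\left(-49 \right)} = -4365 - \left(-2 - -147\right) = -4365 - \left(-2 + 147\right) = -4365 - 145 = -4510$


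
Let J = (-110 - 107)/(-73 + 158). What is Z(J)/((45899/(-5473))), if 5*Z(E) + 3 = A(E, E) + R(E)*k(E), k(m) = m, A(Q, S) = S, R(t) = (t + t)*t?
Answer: 130513678698/140938616875 ≈ 0.92603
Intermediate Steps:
R(t) = 2*t**2 (R(t) = (2*t)*t = 2*t**2)
J = -217/85 ≈ -2.5529
Z(E) = -3/5 + E/5 + 2*E**3/5 (Z(E) = -3/5 + (E + (2*E**2)*E)/5 = -3/5 + (E + 2*E**3)/5 = -3/5 + (E/5 + 2*E**3/5) = -3/5 + E/5 + 2*E**3/5)
Z(J)/((45899/(-5473))) = (-3/5 + (1/5)*(-217/85) + 2*(-217/85)**3/5)/((45899/(-5473))) = (-3/5 - 217/425 + (2/5)*(-10218313/614125))/((45899*(-1/5473))) = (-3/5 - 217/425 - 20436626/3070625)/(-45899/5473) = -23846826/3070625*(-5473/45899) = 130513678698/140938616875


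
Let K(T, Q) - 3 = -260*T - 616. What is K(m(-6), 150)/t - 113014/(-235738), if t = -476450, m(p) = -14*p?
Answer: 29569272807/56158685050 ≈ 0.52653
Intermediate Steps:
K(T, Q) = -613 - 260*T (K(T, Q) = 3 + (-260*T - 616) = 3 + (-616 - 260*T) = -613 - 260*T)
K(m(-6), 150)/t - 113014/(-235738) = (-613 - (-3640)*(-6))/(-476450) - 113014/(-235738) = (-613 - 260*84)*(-1/476450) - 113014*(-1/235738) = (-613 - 21840)*(-1/476450) + 56507/117869 = -22453*(-1/476450) + 56507/117869 = 22453/476450 + 56507/117869 = 29569272807/56158685050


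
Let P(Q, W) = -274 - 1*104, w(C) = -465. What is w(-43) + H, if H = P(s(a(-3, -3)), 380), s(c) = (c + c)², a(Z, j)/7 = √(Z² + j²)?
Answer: -843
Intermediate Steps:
a(Z, j) = 7*√(Z² + j²)
s(c) = 4*c² (s(c) = (2*c)² = 4*c²)
P(Q, W) = -378 (P(Q, W) = -274 - 104 = -378)
H = -378
w(-43) + H = -465 - 378 = -843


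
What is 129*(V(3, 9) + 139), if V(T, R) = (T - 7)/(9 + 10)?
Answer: 340173/19 ≈ 17904.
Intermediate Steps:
V(T, R) = -7/19 + T/19 (V(T, R) = (-7 + T)/19 = (-7 + T)*(1/19) = -7/19 + T/19)
129*(V(3, 9) + 139) = 129*((-7/19 + (1/19)*3) + 139) = 129*((-7/19 + 3/19) + 139) = 129*(-4/19 + 139) = 129*(2637/19) = 340173/19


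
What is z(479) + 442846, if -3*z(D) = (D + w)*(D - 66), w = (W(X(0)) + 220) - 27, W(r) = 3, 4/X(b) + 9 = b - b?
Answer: 349921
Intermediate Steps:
X(b) = -4/9 (X(b) = 4/(-9 + (b - b)) = 4/(-9 + 0) = 4/(-9) = 4*(-⅑) = -4/9)
w = 196 (w = (3 + 220) - 27 = 223 - 27 = 196)
z(D) = -(-66 + D)*(196 + D)/3 (z(D) = -(D + 196)*(D - 66)/3 = -(196 + D)*(-66 + D)/3 = -(-66 + D)*(196 + D)/3)
z(479) + 442846 = (4312 - 130/3*479 - ⅓*479²) + 442846 = (4312 - 62270/3 - ⅓*229441) + 442846 = (4312 - 62270/3 - 229441/3) + 442846 = -92925 + 442846 = 349921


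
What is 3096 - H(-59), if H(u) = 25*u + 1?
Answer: 4570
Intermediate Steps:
H(u) = 1 + 25*u
3096 - H(-59) = 3096 - (1 + 25*(-59)) = 3096 - (1 - 1475) = 3096 - 1*(-1474) = 3096 + 1474 = 4570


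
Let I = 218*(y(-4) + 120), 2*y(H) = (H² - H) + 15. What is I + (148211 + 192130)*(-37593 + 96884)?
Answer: 20179188206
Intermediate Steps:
y(H) = 15/2 + H²/2 - H/2 (y(H) = ((H² - H) + 15)/2 = (15 + H² - H)/2 = 15/2 + H²/2 - H/2)
I = 29975 (I = 218*((15/2 + (½)*(-4)² - ½*(-4)) + 120) = 218*((15/2 + (½)*16 + 2) + 120) = 218*((15/2 + 8 + 2) + 120) = 218*(35/2 + 120) = 218*(275/2) = 29975)
I + (148211 + 192130)*(-37593 + 96884) = 29975 + (148211 + 192130)*(-37593 + 96884) = 29975 + 340341*59291 = 29975 + 20179158231 = 20179188206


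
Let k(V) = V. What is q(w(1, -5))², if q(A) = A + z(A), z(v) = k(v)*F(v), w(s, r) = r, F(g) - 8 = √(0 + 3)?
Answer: 2100 + 450*√3 ≈ 2879.4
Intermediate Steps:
F(g) = 8 + √3 (F(g) = 8 + √(0 + 3) = 8 + √3)
z(v) = v*(8 + √3)
q(A) = A + A*(8 + √3)
q(w(1, -5))² = (-5*(9 + √3))² = (-45 - 5*√3)²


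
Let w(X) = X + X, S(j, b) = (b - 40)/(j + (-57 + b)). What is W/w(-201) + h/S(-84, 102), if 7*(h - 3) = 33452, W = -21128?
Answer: -257810071/87234 ≈ -2955.4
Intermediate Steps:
h = 33473/7 (h = 3 + (⅐)*33452 = 3 + 33452/7 = 33473/7 ≈ 4781.9)
S(j, b) = (-40 + b)/(-57 + b + j)
w(X) = 2*X
W/w(-201) + h/S(-84, 102) = -21128/(2*(-201)) + 33473/(7*(((-40 + 102)/(-57 + 102 - 84)))) = -21128/(-402) + 33473/(7*((62/(-39)))) = -21128*(-1/402) + 33473/(7*((-1/39*62))) = 10564/201 + 33473/(7*(-62/39)) = 10564/201 + (33473/7)*(-39/62) = 10564/201 - 1305447/434 = -257810071/87234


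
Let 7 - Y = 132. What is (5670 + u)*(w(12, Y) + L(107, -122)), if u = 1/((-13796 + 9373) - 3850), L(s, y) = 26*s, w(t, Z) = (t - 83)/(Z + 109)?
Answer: 2091295306947/132368 ≈ 1.5799e+7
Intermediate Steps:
Y = -125 (Y = 7 - 1*132 = 7 - 132 = -125)
w(t, Z) = (-83 + t)/(109 + Z)
u = -1/8273 (u = 1/(-4423 - 3850) = 1/(-8273) = -1/8273 ≈ -0.00012088)
(5670 + u)*(w(12, Y) + L(107, -122)) = (5670 - 1/8273)*((-83 + 12)/(109 - 125) + 26*107) = 46907909*(-71/(-16) + 2782)/8273 = 46907909*(-1/16*(-71) + 2782)/8273 = 46907909*(71/16 + 2782)/8273 = (46907909/8273)*(44583/16) = 2091295306947/132368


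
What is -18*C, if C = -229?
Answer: 4122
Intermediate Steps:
-18*C = -18*(-229) = 4122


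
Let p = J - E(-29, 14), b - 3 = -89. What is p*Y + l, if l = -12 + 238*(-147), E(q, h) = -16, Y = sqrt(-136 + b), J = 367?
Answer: -34998 + 383*I*sqrt(222) ≈ -34998.0 + 5706.6*I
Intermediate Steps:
b = -86 (b = 3 - 89 = -86)
Y = I*sqrt(222) (Y = sqrt(-136 - 86) = sqrt(-222) = I*sqrt(222) ≈ 14.9*I)
l = -34998 (l = -12 - 34986 = -34998)
p = 383 (p = 367 - 1*(-16) = 367 + 16 = 383)
p*Y + l = 383*(I*sqrt(222)) - 34998 = 383*I*sqrt(222) - 34998 = -34998 + 383*I*sqrt(222)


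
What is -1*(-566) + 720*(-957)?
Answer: -688474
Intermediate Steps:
-1*(-566) + 720*(-957) = 566 - 689040 = -688474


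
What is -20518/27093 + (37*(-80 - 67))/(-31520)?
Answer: -499368533/853971360 ≈ -0.58476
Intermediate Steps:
-20518/27093 + (37*(-80 - 67))/(-31520) = -20518*1/27093 + (37*(-147))*(-1/31520) = -20518/27093 - 5439*(-1/31520) = -20518/27093 + 5439/31520 = -499368533/853971360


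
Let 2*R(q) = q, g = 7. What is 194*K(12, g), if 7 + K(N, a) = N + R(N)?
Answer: 2134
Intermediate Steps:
R(q) = q/2
K(N, a) = -7 + 3*N/2 (K(N, a) = -7 + (N + N/2) = -7 + 3*N/2)
194*K(12, g) = 194*(-7 + (3/2)*12) = 194*(-7 + 18) = 194*11 = 2134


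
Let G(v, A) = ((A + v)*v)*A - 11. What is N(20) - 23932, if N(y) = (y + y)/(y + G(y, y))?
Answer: -383127348/16009 ≈ -23932.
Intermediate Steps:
G(v, A) = -11 + A*v*(A + v) (G(v, A) = (v*(A + v))*A - 11 = A*v*(A + v) - 11 = -11 + A*v*(A + v))
N(y) = 2*y/(-11 + y + 2*y³) (N(y) = (y + y)/(y + (-11 + y*y² + y*y²)) = (2*y)/(y + (-11 + y³ + y³)) = (2*y)/(y + (-11 + 2*y³)) = (2*y)/(-11 + y + 2*y³) = 2*y/(-11 + y + 2*y³))
N(20) - 23932 = 2*20/(-11 + 20 + 2*20³) - 23932 = 2*20/(-11 + 20 + 2*8000) - 23932 = 2*20/(-11 + 20 + 16000) - 23932 = 2*20/16009 - 23932 = 2*20*(1/16009) - 23932 = 40/16009 - 23932 = -383127348/16009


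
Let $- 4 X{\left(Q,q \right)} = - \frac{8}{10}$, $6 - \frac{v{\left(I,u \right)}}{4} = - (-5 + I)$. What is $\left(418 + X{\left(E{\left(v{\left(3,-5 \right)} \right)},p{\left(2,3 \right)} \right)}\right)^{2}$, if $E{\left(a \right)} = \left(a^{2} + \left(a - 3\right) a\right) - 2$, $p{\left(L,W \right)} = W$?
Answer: $\frac{4372281}{25} \approx 1.7489 \cdot 10^{5}$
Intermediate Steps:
$v{\left(I,u \right)} = 4 + 4 I$ ($v{\left(I,u \right)} = 24 - 4 \left(- (-5 + I)\right) = 24 - 4 \left(5 - I\right) = 24 + \left(-20 + 4 I\right) = 4 + 4 I$)
$E{\left(a \right)} = -2 + a^{2} + a \left(-3 + a\right)$ ($E{\left(a \right)} = \left(a^{2} + \left(-3 + a\right) a\right) - 2 = \left(a^{2} + a \left(-3 + a\right)\right) - 2 = -2 + a^{2} + a \left(-3 + a\right)$)
$X{\left(Q,q \right)} = \frac{1}{5}$ ($X{\left(Q,q \right)} = - \frac{\left(-8\right) \frac{1}{10}}{4} = \left(- \frac{1}{4}\right) \left(- \frac{4}{5}\right) = \frac{1}{5}$)
$\left(418 + X{\left(E{\left(v{\left(3,-5 \right)} \right)},p{\left(2,3 \right)} \right)}\right)^{2} = \left(418 + \frac{1}{5}\right)^{2} = \left(\frac{2091}{5}\right)^{2} = \frac{4372281}{25}$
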